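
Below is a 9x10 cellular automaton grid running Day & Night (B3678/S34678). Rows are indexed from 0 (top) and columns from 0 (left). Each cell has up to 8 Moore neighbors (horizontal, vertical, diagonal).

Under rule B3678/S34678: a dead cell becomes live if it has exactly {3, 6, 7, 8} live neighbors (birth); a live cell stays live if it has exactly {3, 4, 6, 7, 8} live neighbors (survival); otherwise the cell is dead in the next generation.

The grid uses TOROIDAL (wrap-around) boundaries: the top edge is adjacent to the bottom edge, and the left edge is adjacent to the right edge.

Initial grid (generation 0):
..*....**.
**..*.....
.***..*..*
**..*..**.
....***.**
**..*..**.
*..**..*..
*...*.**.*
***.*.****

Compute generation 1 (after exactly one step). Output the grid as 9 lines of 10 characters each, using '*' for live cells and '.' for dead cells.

Simulating step by step:
Generation 0 (given above): 43 live cells
Generation 1: 46 live cells
(generation 1 grid is the final answer)

Answer: .**..****.
**.....***
*.****.***
**..*..**.
...*****..
*...*..**.
*..**..*..
..*.*.*.*.
**....***.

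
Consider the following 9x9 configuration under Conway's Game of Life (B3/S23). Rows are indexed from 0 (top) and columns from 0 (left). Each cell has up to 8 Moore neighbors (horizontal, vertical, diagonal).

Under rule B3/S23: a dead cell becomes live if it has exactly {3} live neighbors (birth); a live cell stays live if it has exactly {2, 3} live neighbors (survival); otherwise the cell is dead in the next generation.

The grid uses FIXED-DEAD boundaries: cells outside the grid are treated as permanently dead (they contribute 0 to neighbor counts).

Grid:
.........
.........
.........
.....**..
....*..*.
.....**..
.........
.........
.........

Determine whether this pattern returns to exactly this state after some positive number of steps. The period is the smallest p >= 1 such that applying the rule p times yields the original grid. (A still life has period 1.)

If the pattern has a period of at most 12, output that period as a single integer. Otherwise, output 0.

Simulating and comparing each generation to the original:
Gen 0 (original, given above): 6 live cells
Gen 1: 6 live cells, MATCHES original -> period = 1

Answer: 1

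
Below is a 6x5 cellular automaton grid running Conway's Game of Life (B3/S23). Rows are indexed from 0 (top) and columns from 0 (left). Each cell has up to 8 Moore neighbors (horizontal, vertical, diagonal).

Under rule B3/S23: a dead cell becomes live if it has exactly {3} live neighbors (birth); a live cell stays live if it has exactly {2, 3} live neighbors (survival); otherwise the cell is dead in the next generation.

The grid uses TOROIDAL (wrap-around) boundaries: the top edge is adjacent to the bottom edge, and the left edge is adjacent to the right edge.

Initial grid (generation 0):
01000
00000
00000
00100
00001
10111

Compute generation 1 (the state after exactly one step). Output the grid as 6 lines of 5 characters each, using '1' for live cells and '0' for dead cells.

Answer: 11111
00000
00000
00000
11101
11111

Derivation:
Simulating step by step:
Generation 0 (given above): 7 live cells
Generation 1: 14 live cells
(generation 1 grid is the final answer)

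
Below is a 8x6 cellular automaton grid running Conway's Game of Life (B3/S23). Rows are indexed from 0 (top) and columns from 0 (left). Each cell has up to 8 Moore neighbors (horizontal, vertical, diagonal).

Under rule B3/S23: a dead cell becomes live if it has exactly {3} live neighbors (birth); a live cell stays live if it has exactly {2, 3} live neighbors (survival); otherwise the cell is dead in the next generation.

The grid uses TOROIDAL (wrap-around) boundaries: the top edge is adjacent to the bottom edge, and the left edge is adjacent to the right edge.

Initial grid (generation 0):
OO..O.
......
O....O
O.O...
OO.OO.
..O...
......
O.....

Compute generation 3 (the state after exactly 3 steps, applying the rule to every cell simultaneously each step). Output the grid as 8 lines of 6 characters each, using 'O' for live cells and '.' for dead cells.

Simulating step by step:
Generation 0 (given above): 13 live cells
Generation 1: 19 live cells
OO...O
.O....
OO...O
..OOO.
O..O.O
.OOO..
......
OO...O
Generation 2: 19 live cells
..O..O
..O...
OO.OOO
..OO..
O....O
OOOOO.
......
.O...O
Generation 3: 21 live cells
(generation 3 grid is the final answer)

Answer: OOO...
..O...
OO..OO
..OO..
O....O
OOOOO.
...OOO
O.....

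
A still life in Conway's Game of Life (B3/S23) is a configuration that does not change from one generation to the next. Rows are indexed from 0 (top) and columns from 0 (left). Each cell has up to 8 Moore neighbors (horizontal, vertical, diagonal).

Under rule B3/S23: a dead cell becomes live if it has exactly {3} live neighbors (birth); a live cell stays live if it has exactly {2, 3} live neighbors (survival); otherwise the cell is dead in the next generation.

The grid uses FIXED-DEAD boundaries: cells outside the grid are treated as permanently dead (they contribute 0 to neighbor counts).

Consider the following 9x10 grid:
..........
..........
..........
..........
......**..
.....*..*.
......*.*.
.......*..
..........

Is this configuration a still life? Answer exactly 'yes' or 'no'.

Answer: yes

Derivation:
Compute generation 1 and compare to generation 0 (given above):
Generation 1:
..........
..........
..........
..........
......**..
.....*..*.
......*.*.
.......*..
..........
The grids are IDENTICAL -> still life.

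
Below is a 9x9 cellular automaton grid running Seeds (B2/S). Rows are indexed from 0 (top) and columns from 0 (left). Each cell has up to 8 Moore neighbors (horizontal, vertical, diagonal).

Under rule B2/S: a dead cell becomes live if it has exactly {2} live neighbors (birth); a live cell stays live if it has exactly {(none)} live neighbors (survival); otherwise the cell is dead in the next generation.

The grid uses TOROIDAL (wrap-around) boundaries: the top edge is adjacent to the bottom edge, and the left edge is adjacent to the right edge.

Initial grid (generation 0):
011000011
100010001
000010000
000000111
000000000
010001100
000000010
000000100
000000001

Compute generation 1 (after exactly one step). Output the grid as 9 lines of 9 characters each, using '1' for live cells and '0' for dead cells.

Answer: 000100000
001001000
000100100
000001000
100000001
000000010
000000000
000000001
011000100

Derivation:
Simulating step by step:
Generation 0 (given above): 17 live cells
Generation 1: 13 live cells
(generation 1 grid is the final answer)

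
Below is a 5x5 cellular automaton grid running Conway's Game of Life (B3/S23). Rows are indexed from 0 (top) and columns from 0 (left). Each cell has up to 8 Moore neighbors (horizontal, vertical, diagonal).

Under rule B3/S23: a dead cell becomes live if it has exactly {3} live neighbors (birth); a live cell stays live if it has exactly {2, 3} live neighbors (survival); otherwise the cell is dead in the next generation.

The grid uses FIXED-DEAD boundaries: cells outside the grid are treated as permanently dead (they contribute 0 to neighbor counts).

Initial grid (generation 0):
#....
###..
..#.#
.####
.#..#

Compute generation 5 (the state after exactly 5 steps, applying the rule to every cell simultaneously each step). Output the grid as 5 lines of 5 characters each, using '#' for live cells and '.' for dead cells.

Simulating step by step:
Generation 0 (given above): 12 live cells
Generation 1: 10 live cells
#....
#.##.
#...#
.#..#
.#..#
Generation 2: 10 live cells
.#...
#..#.
#.#.#
##.##
.....
Generation 3: 11 live cells
.....
#.##.
#.#.#
#####
.....
Generation 4: 10 live cells
.....
..##.
#...#
#.#.#
.###.
Generation 5: 9 live cells
(generation 5 grid is the final answer)

Answer: .....
...#.
..#.#
#.#.#
.###.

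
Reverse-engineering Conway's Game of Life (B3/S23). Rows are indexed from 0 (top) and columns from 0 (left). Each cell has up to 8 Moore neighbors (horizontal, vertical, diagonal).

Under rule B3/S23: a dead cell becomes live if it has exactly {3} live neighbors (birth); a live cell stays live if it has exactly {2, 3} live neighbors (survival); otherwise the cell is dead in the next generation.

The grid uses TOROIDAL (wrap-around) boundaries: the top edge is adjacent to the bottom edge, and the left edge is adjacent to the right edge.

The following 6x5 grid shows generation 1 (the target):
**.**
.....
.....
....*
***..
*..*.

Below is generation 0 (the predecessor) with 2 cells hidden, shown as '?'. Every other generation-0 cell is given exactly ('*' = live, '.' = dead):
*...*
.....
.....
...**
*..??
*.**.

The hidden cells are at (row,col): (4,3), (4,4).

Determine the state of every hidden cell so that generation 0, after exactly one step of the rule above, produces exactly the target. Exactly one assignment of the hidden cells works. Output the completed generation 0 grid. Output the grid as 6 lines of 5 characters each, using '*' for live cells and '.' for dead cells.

Hidden generation-0 cells (in order): (4,3), (4,4).
A hidden cell only influences target cells in its own 3x3 neighborhood. Try each of the 2^2 = 4 assignments, step the completed generation 0 forward once under B3/S23, and compare with the target:
  (4,3)=. (4,4)=. -> step reproduces the target at every cell -> ACCEPT
  (4,3)=. (4,4)=* -> step gives (3,0)='*' but target has '.' -> reject
  (4,3)=* (4,4)=. -> step gives (3,3)='*' but target has '.' -> reject
  (4,3)=* (4,4)=* -> step gives (3,0)='*' but target has '.' -> reject
Unique solution: (4,3)=dead, (4,4)=dead.
Check: live-neighbor counts of every cell in the completed generation 0:
23233
21012
10122
21112
23345
34125
Applying B3/S23 to generation 0 with these counts gives:
**.**
.....
.....
....*
***..
*..*.
which matches the target exactly.

Answer: *...*
.....
.....
...**
*....
*.**.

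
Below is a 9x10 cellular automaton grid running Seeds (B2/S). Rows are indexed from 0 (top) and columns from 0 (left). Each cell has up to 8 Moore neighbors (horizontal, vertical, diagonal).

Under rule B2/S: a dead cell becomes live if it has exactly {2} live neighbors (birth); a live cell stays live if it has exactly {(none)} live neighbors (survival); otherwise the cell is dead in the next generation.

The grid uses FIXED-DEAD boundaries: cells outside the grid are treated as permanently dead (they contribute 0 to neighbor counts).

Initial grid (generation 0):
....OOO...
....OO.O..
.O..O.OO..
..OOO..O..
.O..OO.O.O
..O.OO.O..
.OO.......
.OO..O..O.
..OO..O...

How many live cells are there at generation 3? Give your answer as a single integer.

Simulating step by step:
Generation 0 (given above): 32 live cells
Generation 1: 15 live cells
...O...O..
........O.
..........
O.........
..........
O.........
O......OO.
O...O.OO..
....OO.O..
Generation 2: 12 live cells
........O.
.......O..
..........
..........
OO........
.O.....OO.
.....O....
.O.O......
...O....O.
Generation 3: 16 live cells
.......O..
........O.
..........
OO........
..O....OO.
..O...O...
OO..O.OOO.
..........
....O.....
Population at generation 3: 16

Answer: 16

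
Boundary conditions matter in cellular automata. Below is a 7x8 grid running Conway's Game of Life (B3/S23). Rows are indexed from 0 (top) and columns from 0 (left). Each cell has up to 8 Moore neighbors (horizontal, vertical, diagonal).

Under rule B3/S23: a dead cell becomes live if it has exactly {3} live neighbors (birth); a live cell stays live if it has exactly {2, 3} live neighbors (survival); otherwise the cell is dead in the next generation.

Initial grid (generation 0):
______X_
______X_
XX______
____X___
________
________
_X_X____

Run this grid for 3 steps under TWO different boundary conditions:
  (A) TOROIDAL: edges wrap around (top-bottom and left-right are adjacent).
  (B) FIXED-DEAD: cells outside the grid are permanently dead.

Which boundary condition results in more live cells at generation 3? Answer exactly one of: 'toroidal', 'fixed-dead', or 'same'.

Under TOROIDAL boundary, generation 3:
________
________
________
________
________
________
________
Population = 0

Under FIXED-DEAD boundary, generation 3:
________
________
________
________
________
________
________
Population = 0

Comparison: toroidal=0, fixed-dead=0 -> same

Answer: same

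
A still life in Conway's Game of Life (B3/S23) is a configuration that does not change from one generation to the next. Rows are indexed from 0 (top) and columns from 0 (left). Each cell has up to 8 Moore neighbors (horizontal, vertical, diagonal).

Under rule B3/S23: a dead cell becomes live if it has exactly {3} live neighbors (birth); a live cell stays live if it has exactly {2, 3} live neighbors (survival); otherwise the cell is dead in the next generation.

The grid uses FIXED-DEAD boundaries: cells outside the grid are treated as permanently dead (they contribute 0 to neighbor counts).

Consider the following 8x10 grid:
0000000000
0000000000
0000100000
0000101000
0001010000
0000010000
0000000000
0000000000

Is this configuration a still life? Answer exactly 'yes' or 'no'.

Answer: no

Derivation:
Compute generation 1 and compare to generation 0 (given above):
Generation 1:
0000000000
0000000000
0000010000
0001100000
0000011000
0000100000
0000000000
0000000000
Cell (2,4) differs: gen0=1 vs gen1=0 -> NOT a still life.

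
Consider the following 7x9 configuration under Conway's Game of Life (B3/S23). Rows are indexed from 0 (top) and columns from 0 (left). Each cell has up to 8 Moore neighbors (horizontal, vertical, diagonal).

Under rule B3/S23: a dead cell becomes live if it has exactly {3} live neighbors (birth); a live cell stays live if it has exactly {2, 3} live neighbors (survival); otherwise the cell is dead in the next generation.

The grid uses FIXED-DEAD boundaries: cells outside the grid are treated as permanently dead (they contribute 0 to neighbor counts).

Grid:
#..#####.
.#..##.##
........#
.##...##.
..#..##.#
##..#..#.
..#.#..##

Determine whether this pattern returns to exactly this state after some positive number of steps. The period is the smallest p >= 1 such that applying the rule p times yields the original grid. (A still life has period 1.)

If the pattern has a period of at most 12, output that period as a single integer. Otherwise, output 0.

Simulating and comparing each generation to the original:
Gen 0 (original, given above): 28 live cells
Gen 1: 26 live cells, differs from original
Gen 2: 25 live cells, differs from original
Gen 3: 22 live cells, differs from original
Gen 4: 20 live cells, differs from original
Gen 5: 22 live cells, differs from original
Gen 6: 22 live cells, differs from original
Gen 7: 16 live cells, differs from original
Gen 8: 20 live cells, differs from original
Gen 9: 14 live cells, differs from original
Gen 10: 12 live cells, differs from original
Gen 11: 11 live cells, differs from original
Gen 12: 12 live cells, differs from original
No period found within 12 steps.

Answer: 0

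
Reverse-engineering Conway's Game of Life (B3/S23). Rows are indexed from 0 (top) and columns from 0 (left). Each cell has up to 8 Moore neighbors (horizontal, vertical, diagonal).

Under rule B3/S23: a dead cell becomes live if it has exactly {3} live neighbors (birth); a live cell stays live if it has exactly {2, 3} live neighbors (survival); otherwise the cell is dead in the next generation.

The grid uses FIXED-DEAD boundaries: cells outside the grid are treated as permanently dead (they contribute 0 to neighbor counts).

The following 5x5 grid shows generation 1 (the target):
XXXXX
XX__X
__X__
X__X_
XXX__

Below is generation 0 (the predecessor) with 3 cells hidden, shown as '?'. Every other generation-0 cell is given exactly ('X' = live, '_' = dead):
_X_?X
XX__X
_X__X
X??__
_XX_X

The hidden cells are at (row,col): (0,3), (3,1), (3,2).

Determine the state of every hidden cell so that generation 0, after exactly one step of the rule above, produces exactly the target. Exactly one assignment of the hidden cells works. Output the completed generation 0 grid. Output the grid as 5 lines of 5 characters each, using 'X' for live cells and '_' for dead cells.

Answer: _X_XX
XX__X
_X__X
XX___
_XX_X

Derivation:
Hidden generation-0 cells (in order): (0,3), (3,1), (3,2).
A hidden cell only influences target cells in its own 3x3 neighborhood. Try each of the 2^3 = 8 assignments, step the completed generation 0 forward once under B3/S23, and compare with the target:
  (0,3)=_ (3,1)=_ (3,2)=_ -> step gives (0,2)='_' but target has 'X' -> reject
  (0,3)=_ (3,1)=_ (3,2)=X -> step gives (0,2)='_' but target has 'X' -> reject
  (0,3)=_ (3,1)=X (3,2)=_ -> step gives (0,2)='_' but target has 'X' -> reject
  (0,3)=_ (3,1)=X (3,2)=X -> step gives (0,2)='_' but target has 'X' -> reject
  (0,3)=X (3,1)=_ (3,2)=_ -> step gives (2,1)='X' but target has '_' -> reject
  (0,3)=X (3,1)=_ (3,2)=X -> step gives (2,3)='X' but target has '_' -> reject
  (0,3)=X (3,1)=X (3,2)=_ -> step reproduces the target at every cell -> ACCEPT
  (0,3)=X (3,1)=X (3,2)=X -> step gives (2,2)='_' but target has 'X' -> reject
Unique solution: (0,3)=live, (3,1)=live, (3,2)=dead.
Check: live-neighbor counts of every cell in the completed generation 0:
32322
33443
54321
34432
33220
Applying B3/S23 to generation 0 with these counts gives:
XXXXX
XX__X
__X__
X__X_
XXX__
which matches the target exactly.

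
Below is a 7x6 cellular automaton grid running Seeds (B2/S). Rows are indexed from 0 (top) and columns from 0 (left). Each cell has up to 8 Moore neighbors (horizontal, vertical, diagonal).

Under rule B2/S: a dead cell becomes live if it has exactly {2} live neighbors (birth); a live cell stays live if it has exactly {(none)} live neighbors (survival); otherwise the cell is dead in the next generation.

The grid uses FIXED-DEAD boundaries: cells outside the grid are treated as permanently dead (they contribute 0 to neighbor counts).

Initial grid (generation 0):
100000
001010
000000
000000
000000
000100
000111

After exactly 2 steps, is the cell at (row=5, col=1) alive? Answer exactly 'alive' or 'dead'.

Answer: alive

Derivation:
Simulating step by step:
Generation 0 (given above): 7 live cells
Generation 1: 8 live cells
010100
010100
000100
000000
000000
001001
001000
Generation 2: 8 live cells
100010
100000
000010
000000
000000
010100
010100

Cell (5,1) at generation 2: 1 -> alive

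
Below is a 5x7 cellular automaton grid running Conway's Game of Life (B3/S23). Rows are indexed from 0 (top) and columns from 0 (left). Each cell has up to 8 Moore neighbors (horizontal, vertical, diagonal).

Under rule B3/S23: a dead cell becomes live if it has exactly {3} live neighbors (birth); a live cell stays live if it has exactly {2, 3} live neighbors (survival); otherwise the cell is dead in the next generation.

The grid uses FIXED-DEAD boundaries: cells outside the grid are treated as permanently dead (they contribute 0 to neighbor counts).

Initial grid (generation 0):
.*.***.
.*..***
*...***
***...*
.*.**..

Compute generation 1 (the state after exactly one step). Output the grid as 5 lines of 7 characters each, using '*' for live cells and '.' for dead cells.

Answer: ..**..*
***....
*.***..
*.*...*
**.*...

Derivation:
Simulating step by step:
Generation 0 (given above): 19 live cells
Generation 1: 16 live cells
(generation 1 grid is the final answer)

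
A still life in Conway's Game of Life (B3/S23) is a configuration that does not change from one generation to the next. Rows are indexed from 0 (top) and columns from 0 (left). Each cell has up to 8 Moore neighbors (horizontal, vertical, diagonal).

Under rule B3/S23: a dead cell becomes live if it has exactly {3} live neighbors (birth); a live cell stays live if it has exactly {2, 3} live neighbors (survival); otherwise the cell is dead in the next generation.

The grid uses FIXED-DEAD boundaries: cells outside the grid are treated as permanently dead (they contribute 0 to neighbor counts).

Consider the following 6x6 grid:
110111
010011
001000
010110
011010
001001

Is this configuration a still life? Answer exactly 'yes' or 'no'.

Compute generation 1 and compare to generation 0 (given above):
Generation 1:
111101
110001
011001
010010
010011
011100
Cell (0,2) differs: gen0=0 vs gen1=1 -> NOT a still life.

Answer: no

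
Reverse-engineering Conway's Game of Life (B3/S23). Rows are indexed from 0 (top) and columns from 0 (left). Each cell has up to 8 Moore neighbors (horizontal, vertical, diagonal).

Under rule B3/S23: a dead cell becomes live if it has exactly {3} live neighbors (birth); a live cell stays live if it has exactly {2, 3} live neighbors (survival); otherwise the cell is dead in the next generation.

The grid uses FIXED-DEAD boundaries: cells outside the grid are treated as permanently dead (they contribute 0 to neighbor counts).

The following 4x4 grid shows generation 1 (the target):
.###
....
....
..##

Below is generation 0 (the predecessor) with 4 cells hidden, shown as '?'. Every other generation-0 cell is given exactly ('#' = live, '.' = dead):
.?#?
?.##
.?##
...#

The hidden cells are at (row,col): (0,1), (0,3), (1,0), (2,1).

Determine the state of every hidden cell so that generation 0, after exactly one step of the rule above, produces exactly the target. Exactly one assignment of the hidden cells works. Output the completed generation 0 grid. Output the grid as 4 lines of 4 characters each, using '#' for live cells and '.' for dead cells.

Answer: .##.
..##
..##
...#

Derivation:
Hidden generation-0 cells (in order): (0,1), (0,3), (1,0), (2,1).
A hidden cell only influences target cells in its own 3x3 neighborhood. Try each of the 2^4 = 16 assignments, step the completed generation 0 forward once under B3/S23, and compare with the target:
  (0,1)=. (0,3)=. (1,0)=. (2,1)=. -> step gives (0,1)='.' but target has '#' -> reject
  (0,1)=. (0,3)=. (1,0)=. (2,1)=# -> step gives (0,1)='.' but target has '#' -> reject
  (0,1)=. (0,3)=. (1,0)=# (2,1)=. -> step gives (2,1)='#' but target has '.' -> reject
  (0,1)=. (0,3)=. (1,0)=# (2,1)=# -> step gives (2,1)='#' but target has '.' -> reject
  (0,1)=. (0,3)=# (1,0)=. (2,1)=. -> step gives (0,1)='.' but target has '#' -> reject
  (0,1)=. (0,3)=# (1,0)=. (2,1)=# -> step gives (0,1)='.' but target has '#' -> reject
  (0,1)=. (0,3)=# (1,0)=# (2,1)=. -> step gives (2,1)='#' but target has '.' -> reject
  (0,1)=. (0,3)=# (1,0)=# (2,1)=# -> step gives (2,1)='#' but target has '.' -> reject
  (0,1)=# (0,3)=. (1,0)=. (2,1)=. -> step reproduces the target at every cell -> ACCEPT
  (0,1)=# (0,3)=. (1,0)=. (2,1)=# -> step gives (2,1)='#' but target has '.' -> reject
  (0,1)=# (0,3)=. (1,0)=# (2,1)=. -> step gives (2,1)='#' but target has '.' -> reject
  (0,1)=# (0,3)=. (1,0)=# (2,1)=# -> step gives (1,0)='#' but target has '.' -> reject
  (0,1)=# (0,3)=# (1,0)=. (2,1)=. -> step gives (0,2)='.' but target has '#' -> reject
  (0,1)=# (0,3)=# (1,0)=. (2,1)=# -> step gives (0,2)='.' but target has '#' -> reject
  (0,1)=# (0,3)=# (1,0)=# (2,1)=. -> step gives (0,2)='.' but target has '#' -> reject
  (0,1)=# (0,3)=# (1,0)=# (2,1)=# -> step gives (0,2)='.' but target has '#' -> reject
Unique solution: (0,1)=live, (0,3)=dead, (1,0)=dead, (2,1)=dead.
Check: live-neighbor counts of every cell in the completed generation 0:
1233
1454
0244
0132
Applying B3/S23 to generation 0 with these counts gives:
.###
....
....
..##
which matches the target exactly.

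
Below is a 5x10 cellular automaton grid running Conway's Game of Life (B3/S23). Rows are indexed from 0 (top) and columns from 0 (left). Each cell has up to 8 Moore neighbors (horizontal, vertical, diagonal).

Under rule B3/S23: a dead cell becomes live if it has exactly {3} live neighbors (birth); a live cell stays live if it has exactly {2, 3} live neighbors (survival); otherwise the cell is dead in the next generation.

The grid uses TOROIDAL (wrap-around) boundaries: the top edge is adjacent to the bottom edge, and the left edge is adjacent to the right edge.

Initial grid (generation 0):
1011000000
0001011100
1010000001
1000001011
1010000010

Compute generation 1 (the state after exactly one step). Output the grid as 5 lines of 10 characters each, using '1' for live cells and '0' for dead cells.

Answer: 0011101101
1001101001
1100010000
0000000110
1011000110

Derivation:
Simulating step by step:
Generation 0 (given above): 17 live cells
Generation 1: 21 live cells
(generation 1 grid is the final answer)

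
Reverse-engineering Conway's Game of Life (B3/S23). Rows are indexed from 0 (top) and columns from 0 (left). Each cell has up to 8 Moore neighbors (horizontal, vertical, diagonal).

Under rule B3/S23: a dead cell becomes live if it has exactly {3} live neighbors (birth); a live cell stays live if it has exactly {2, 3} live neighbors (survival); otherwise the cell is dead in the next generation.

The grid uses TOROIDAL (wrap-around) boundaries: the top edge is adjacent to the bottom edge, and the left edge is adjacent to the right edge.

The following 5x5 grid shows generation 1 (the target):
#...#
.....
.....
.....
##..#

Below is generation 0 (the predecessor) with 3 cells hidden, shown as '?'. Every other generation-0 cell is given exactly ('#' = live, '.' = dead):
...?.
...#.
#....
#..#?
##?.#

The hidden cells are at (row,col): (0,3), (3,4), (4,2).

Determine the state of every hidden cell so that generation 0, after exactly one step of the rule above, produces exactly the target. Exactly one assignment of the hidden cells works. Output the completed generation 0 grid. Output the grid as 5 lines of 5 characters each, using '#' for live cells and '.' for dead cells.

Hidden generation-0 cells (in order): (0,3), (3,4), (4,2).
A hidden cell only influences target cells in its own 3x3 neighborhood. Try each of the 2^3 = 8 assignments, step the completed generation 0 forward once under B3/S23, and compare with the target:
  (0,3)=. (3,4)=. (4,2)=. -> step reproduces the target at every cell -> ACCEPT
  (0,3)=. (3,4)=. (4,2)=# -> step gives (0,1)='#' but target has '.' -> reject
  (0,3)=. (3,4)=# (4,2)=. -> step gives (2,0)='#' but target has '.' -> reject
  (0,3)=. (3,4)=# (4,2)=# -> step gives (0,1)='#' but target has '.' -> reject
  (0,3)=# (3,4)=. (4,2)=. -> step gives (0,2)='#' but target has '.' -> reject
  (0,3)=# (3,4)=. (4,2)=# -> step gives (0,1)='#' but target has '.' -> reject
  (0,3)=# (3,4)=# (4,2)=. -> step gives (0,2)='#' but target has '.' -> reject
  (0,3)=# (3,4)=# (4,2)=# -> step gives (0,1)='#' but target has '.' -> reject
Unique solution: (0,3)=dead, (3,4)=dead, (4,2)=dead.
Check: live-neighbor counts of every cell in the completed generation 0:
32223
11102
12224
44215
32223
Applying B3/S23 to generation 0 with these counts gives:
#...#
.....
.....
.....
##..#
which matches the target exactly.

Answer: .....
...#.
#....
#..#.
##..#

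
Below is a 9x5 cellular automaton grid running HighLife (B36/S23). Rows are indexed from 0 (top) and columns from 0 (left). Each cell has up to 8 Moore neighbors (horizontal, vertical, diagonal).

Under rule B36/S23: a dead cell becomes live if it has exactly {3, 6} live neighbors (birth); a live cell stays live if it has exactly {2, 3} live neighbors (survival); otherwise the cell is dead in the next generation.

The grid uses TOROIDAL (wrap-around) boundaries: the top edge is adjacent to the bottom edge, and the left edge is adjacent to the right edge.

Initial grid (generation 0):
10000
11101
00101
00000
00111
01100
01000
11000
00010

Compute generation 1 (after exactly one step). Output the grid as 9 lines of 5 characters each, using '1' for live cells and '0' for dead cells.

Simulating step by step:
Generation 0 (given above): 16 live cells
Generation 1: 20 live cells
(generation 1 grid is the final answer)

Answer: 10110
00101
00101
00101
01110
11000
00000
11100
11001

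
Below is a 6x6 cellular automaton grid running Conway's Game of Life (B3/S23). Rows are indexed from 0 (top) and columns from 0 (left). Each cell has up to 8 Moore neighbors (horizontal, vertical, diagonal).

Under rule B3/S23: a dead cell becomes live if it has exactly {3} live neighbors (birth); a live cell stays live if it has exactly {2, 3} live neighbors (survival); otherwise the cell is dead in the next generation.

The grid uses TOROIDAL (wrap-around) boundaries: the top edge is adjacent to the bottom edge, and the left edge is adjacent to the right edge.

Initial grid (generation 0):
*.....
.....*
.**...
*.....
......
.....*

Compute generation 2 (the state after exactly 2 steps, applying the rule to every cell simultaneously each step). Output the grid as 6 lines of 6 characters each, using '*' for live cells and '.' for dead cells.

Simulating step by step:
Generation 0 (given above): 6 live cells
Generation 1: 7 live cells
*....*
**....
**....
.*....
......
......
Generation 2: 6 live cells
(generation 2 grid is the final answer)

Answer: **...*
......
..*...
**....
......
......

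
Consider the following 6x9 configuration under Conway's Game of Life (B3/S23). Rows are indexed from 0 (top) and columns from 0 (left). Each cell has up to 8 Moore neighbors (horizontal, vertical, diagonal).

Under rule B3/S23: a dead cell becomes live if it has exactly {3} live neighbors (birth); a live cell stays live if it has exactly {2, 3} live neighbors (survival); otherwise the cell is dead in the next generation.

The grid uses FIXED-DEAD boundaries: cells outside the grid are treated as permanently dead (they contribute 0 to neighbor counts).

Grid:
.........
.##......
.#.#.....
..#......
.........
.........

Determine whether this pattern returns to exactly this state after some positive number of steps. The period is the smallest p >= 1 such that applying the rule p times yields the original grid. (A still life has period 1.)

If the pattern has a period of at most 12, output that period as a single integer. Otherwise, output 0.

Simulating and comparing each generation to the original:
Gen 0 (original, given above): 5 live cells
Gen 1: 5 live cells, MATCHES original -> period = 1

Answer: 1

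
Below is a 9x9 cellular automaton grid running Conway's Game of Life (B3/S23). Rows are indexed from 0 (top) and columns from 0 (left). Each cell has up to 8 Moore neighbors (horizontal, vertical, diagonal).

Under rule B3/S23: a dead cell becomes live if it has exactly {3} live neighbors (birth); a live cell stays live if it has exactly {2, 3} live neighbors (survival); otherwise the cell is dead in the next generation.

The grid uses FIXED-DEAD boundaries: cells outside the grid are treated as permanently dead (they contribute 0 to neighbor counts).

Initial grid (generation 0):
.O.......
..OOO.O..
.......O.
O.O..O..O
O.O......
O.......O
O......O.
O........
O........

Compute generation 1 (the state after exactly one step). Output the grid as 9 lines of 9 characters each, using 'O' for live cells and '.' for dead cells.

Answer: ..OO.....
..OO.....
.OO.OOOO.
.........
O........
O........
OO.......
OO.......
.........

Derivation:
Simulating step by step:
Generation 0 (given above): 18 live cells
Generation 1: 16 live cells
(generation 1 grid is the final answer)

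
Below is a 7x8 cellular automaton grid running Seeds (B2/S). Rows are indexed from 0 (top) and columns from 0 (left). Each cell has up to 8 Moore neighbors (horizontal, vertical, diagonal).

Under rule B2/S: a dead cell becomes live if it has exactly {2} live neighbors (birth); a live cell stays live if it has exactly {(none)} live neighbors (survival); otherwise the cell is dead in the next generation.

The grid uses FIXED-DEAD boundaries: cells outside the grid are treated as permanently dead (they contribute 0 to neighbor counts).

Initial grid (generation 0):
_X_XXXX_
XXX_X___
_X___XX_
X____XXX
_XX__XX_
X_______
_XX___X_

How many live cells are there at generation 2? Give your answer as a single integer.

Simulating step by step:
Generation 0 (given above): 24 live cells
Generation 1: 6 live cells
________
_______X
___X____
________
____X___
___X___X
X_______
Generation 2: 4 live cells
________
________
________
___XX___
___X____
____X___
________
Population at generation 2: 4

Answer: 4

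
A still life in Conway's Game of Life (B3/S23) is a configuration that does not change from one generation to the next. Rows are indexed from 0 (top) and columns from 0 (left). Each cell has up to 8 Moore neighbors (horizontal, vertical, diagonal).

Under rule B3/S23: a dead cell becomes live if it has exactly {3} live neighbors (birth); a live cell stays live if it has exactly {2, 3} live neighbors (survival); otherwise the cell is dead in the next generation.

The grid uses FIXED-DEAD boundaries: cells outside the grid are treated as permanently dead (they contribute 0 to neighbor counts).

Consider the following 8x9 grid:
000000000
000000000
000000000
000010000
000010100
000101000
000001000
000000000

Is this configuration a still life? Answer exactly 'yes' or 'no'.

Compute generation 1 and compare to generation 0 (given above):
Generation 1:
000000000
000000000
000000000
000001000
000110000
000001100
000010000
000000000
Cell (3,4) differs: gen0=1 vs gen1=0 -> NOT a still life.

Answer: no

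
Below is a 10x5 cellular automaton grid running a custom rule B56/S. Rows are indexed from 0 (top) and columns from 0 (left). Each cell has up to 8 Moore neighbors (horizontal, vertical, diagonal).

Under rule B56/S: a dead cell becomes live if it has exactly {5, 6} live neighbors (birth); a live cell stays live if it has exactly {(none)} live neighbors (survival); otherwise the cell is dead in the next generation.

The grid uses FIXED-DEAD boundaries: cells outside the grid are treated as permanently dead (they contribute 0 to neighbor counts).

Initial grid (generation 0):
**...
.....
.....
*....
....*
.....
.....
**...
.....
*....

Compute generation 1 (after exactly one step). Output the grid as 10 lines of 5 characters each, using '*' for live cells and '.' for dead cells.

Simulating step by step:
Generation 0 (given above): 7 live cells
Generation 1: 0 live cells
(generation 1 grid is the final answer)

Answer: .....
.....
.....
.....
.....
.....
.....
.....
.....
.....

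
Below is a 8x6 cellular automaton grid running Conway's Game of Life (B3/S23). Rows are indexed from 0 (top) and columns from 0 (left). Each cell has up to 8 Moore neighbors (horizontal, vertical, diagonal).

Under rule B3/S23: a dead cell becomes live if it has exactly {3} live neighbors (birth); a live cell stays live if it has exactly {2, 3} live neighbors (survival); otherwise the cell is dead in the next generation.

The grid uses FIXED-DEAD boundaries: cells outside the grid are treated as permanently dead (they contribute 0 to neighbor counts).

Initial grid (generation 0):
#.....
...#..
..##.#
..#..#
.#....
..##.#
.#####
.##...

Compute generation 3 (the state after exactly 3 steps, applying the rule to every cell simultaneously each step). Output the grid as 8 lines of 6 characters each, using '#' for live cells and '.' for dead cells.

Simulating step by step:
Generation 0 (given above): 18 live cells
Generation 1: 16 live cells
......
..###.
..##..
.####.
.#.##.
.....#
.....#
.#..#.
Generation 2: 9 live cells
...#..
..#.#.
......
.#....
.#...#
.....#
....##
......
Generation 3: 5 live cells
(generation 3 grid is the final answer)

Answer: ...#..
...#..
......
......
......
.....#
....##
......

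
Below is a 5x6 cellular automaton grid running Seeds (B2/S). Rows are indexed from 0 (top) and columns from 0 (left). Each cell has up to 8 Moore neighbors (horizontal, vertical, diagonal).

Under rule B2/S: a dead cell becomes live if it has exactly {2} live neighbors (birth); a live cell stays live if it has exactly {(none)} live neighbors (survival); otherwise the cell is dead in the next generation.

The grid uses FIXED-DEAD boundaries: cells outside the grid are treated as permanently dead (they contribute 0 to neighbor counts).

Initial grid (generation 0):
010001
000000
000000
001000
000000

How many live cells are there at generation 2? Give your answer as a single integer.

Simulating step by step:
Generation 0 (given above): 3 live cells
Generation 1: 0 live cells
000000
000000
000000
000000
000000
Generation 2: 0 live cells
000000
000000
000000
000000
000000
Population at generation 2: 0

Answer: 0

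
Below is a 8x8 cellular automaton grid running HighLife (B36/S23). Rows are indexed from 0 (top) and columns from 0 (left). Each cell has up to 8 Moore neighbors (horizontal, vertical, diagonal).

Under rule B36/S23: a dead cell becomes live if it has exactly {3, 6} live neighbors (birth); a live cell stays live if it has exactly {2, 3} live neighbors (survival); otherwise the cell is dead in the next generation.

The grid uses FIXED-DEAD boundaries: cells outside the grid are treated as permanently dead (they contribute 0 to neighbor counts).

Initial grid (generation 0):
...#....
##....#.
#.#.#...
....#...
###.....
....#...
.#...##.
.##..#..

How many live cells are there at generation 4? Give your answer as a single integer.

Answer: 17

Derivation:
Simulating step by step:
Generation 0 (given above): 18 live cells
Generation 1: 23 live cells
........
####....
#..#.#..
#.#.....
.#.#....
#.#..#..
.##.###.
.##..##.
Generation 2: 27 live cells
.##.....
#####...
##.##...
#.###...
#..#....
#....##.
#...#...
.####.#.
Generation 3: 21 live cells
#.......
....#...
.....#..
#.......
#.##.#..
##..##..
#.#.#.#.
.#####..
Generation 4: 17 live cells
........
........
........
.#..#...
#.##.#..
#.....#.
##.#.##.
.##.##..
Population at generation 4: 17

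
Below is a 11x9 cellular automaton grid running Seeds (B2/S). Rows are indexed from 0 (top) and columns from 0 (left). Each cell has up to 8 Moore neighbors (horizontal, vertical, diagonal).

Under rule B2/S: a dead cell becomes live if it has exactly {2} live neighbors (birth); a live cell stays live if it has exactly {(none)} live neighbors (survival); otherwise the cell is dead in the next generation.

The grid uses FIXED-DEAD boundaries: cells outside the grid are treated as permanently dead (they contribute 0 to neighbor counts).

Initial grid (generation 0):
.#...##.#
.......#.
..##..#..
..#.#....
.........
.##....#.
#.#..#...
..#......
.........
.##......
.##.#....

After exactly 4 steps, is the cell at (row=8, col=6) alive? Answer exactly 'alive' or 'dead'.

Answer: alive

Derivation:
Simulating step by step:
Generation 0 (given above): 22 live cells
Generation 1: 18 live cells
.........
.#.##...#
.#..##.#.
.#...#...
.........
#..#..#..
......#..
...#.....
...#.....
#........
#........
Generation 2: 28 live cells
..###....
#.....##.
........#
#.#......
###.###..
.....#.#.
..####.#.
..#.#....
..#.#....
.#.......
.#.......
Generation 3: 25 live cells
.#...###.
.##.##..#
#.....#..
....#.##.
.......#.
#.......#
.#......#
......#..
.....#...
#..#.....
#.#......
Generation 4: 17 live cells
#..#....#
...#.....
..#.....#
........#
.....#...
.#.......
#........
.....#.#.
....#.#..
..#.#....
...#.....

Cell (8,6) at generation 4: 1 -> alive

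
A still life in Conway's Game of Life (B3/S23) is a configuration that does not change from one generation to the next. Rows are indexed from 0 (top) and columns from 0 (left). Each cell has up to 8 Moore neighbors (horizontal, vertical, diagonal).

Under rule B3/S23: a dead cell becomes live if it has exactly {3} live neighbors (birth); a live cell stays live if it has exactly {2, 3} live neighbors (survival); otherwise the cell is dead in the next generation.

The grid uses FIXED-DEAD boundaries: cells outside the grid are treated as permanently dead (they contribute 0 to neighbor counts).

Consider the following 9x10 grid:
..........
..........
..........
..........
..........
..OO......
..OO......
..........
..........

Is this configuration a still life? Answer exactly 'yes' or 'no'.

Answer: yes

Derivation:
Compute generation 1 and compare to generation 0 (given above):
Generation 1:
..........
..........
..........
..........
..........
..OO......
..OO......
..........
..........
The grids are IDENTICAL -> still life.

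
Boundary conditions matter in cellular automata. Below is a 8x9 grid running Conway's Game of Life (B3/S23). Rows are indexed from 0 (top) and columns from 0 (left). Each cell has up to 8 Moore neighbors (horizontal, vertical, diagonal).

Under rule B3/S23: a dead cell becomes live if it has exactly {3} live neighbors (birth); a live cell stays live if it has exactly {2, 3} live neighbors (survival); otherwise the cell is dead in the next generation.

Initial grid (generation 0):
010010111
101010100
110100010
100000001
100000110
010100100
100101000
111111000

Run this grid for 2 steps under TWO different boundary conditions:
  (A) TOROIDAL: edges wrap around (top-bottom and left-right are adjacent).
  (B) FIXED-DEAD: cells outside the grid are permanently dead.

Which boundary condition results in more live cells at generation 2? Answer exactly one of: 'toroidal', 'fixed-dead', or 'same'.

Under TOROIDAL boundary, generation 2:
000001101
001001101
001101110
011000101
001000000
001010000
100010000
000001000
Population = 22

Under FIXED-DEAD boundary, generation 2:
011101110
100011101
101101101
101000101
001000001
001010000
000000010
111011100
Population = 32

Comparison: toroidal=22, fixed-dead=32 -> fixed-dead

Answer: fixed-dead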